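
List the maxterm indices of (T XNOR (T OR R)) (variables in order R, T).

ΠM(2) = (NOT R OR T)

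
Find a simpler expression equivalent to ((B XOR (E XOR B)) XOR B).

By XOR self-cancellation ((E XOR v) XOR v = E):
= (E XOR B)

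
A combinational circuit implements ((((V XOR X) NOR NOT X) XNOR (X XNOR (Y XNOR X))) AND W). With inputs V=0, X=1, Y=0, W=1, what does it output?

Substituting: ((((0 XOR 1) NOR NOT 1) XNOR (1 XNOR (0 XNOR 1))) AND 1)
= 1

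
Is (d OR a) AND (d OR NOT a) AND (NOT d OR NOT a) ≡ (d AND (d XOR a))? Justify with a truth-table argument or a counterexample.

Yes, they are equivalent — the two output columns agree on all 4 assignments:
d | a | Expression 1 | Expression 2
-----------------------------------
0 | 0 | 0 | 0
0 | 1 | 0 | 0
1 | 0 | 1 | 1
1 | 1 | 0 | 0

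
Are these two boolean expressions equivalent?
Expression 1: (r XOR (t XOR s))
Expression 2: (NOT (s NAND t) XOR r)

No. Counterexample: with t=0, r=0, s=1, Expression 1 = 1 but Expression 2 = 0.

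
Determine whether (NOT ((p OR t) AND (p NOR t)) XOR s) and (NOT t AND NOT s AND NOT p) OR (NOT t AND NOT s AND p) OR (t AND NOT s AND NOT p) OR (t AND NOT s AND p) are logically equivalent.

Yes, they are equivalent — the two output columns agree on all 8 assignments:
t | s | p | Expression 1 | Expression 2
---------------------------------------
0 | 0 | 0 | 1 | 1
0 | 0 | 1 | 1 | 1
0 | 1 | 0 | 0 | 0
0 | 1 | 1 | 0 | 0
1 | 0 | 0 | 1 | 1
1 | 0 | 1 | 1 | 1
1 | 1 | 0 | 0 | 0
1 | 1 | 1 | 0 | 0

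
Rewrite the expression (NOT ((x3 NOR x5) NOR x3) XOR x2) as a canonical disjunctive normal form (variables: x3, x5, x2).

(NOT x3 AND NOT x5 AND NOT x2) OR (NOT x3 AND x5 AND x2) OR (x3 AND NOT x5 AND NOT x2) OR (x3 AND x5 AND NOT x2)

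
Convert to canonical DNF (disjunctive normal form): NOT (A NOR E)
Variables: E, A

(NOT E AND A) OR (E AND NOT A) OR (E AND A)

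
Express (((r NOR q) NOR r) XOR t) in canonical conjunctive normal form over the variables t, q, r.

(t OR q OR r) AND (t OR q OR NOT r) AND (t OR NOT q OR NOT r) AND (NOT t OR NOT q OR r)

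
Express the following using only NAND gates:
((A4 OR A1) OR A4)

((((A4 NAND A4) NAND (A1 NAND A1)) NAND ((A4 NAND A4) NAND (A1 NAND A1))) NAND (A4 NAND A4))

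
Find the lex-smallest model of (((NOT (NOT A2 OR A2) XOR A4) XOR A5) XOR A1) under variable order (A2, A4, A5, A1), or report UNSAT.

A2=0, A4=0, A5=0, A1=1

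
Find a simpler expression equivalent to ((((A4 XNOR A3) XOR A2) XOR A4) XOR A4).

By XOR self-cancellation ((E XOR v) XOR v = E):
= ((A4 XNOR A3) XOR A2)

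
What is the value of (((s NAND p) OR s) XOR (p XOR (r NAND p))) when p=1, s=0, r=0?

Substituting: (((0 NAND 1) OR 0) XOR (1 XOR (0 NAND 1)))
= 1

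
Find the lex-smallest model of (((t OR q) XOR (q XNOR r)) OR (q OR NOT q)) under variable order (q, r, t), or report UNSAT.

q=0, r=0, t=0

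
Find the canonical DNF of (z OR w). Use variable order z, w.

(NOT z AND w) OR (z AND NOT w) OR (z AND w)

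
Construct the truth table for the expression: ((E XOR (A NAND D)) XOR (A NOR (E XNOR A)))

D | E | A | Output
------------------
0 | 0 | 0 | 1
0 | 0 | 1 | 1
0 | 1 | 0 | 1
0 | 1 | 1 | 0
1 | 0 | 0 | 1
1 | 0 | 1 | 0
1 | 1 | 0 | 1
1 | 1 | 1 | 1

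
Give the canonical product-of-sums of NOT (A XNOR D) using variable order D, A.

ΠM(0, 3) = (D OR A) AND (NOT D OR NOT A)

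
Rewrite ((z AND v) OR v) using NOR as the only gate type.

((((z NOR z) NOR (v NOR v)) NOR v) NOR (((z NOR z) NOR (v NOR v)) NOR v))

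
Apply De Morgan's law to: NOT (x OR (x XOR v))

NOT x AND NOT (x XOR v)
De Morgan's: NOT(OR of terms) = AND of negations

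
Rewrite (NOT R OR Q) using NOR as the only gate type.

(((R NOR R) NOR Q) NOR ((R NOR R) NOR Q))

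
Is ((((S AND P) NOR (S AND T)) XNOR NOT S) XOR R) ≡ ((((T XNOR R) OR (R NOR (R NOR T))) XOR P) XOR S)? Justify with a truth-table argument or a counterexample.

No. Counterexample: with T=0, R=0, P=1, S=0, Expression 1 = 1 but Expression 2 = 0.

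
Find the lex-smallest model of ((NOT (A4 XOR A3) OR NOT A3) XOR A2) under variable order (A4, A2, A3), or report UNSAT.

A4=0, A2=0, A3=0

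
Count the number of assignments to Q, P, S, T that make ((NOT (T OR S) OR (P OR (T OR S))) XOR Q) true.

Satisfying assignments: (0,0,0,0), (0,0,0,1), (0,0,1,0), (0,0,1,1), (0,1,0,0), (0,1,0,1), (0,1,1,0), (0,1,1,1)
Count: 8 out of 16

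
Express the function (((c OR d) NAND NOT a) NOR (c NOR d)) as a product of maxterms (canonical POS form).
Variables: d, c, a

ΠM(0, 1, 3, 5, 7) = (d OR c OR a) AND (d OR c OR NOT a) AND (d OR NOT c OR NOT a) AND (NOT d OR c OR NOT a) AND (NOT d OR NOT c OR NOT a)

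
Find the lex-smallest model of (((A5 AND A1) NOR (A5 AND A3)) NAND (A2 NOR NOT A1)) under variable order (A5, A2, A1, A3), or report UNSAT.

A5=0, A2=0, A1=0, A3=0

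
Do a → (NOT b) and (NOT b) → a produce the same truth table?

No, Converse is not equivalent to original (counterexample: b=0, a=0, e=0)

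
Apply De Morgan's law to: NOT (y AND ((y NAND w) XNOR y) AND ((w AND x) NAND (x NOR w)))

NOT y OR NOT ((y NAND w) XNOR y) OR NOT ((w AND x) NAND (x NOR w))
De Morgan's: NOT(AND of terms) = OR of negations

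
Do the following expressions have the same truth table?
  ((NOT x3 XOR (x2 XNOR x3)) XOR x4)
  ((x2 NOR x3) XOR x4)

No. Counterexample: with x3=0, x2=0, x4=0, Expression 1 = 0 but Expression 2 = 1.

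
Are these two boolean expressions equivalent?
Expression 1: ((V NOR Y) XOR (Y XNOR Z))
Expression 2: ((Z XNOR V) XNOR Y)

No. Counterexample: with Z=0, Y=1, V=0, Expression 1 = 0 but Expression 2 = 1.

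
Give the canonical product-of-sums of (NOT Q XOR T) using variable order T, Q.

ΠM(1, 2) = (T OR NOT Q) AND (NOT T OR Q)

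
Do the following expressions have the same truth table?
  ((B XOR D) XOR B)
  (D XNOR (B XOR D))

No. Counterexample: with D=0, B=0, Expression 1 = 0 but Expression 2 = 1.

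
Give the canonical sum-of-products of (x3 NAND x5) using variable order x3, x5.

Σm(0, 1, 2) = (NOT x3 AND NOT x5) OR (NOT x3 AND x5) OR (x3 AND NOT x5)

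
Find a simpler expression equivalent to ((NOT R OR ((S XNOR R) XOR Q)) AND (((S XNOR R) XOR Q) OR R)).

By distribution ((E OR v) AND (E OR NOT v) = E):
= ((S XNOR R) XOR Q)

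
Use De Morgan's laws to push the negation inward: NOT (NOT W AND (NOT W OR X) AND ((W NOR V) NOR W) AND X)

W OR NOT (NOT W OR X) OR NOT ((W NOR V) NOR W) OR NOT X
De Morgan's: NOT(AND of terms) = OR of negations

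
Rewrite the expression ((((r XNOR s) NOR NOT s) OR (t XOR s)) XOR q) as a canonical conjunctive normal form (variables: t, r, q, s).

(t OR r OR q OR s) AND (t OR r OR NOT q OR NOT s) AND (t OR NOT r OR q OR s) AND (t OR NOT r OR NOT q OR NOT s) AND (NOT t OR r OR NOT q OR s) AND (NOT t OR r OR NOT q OR NOT s) AND (NOT t OR NOT r OR q OR NOT s) AND (NOT t OR NOT r OR NOT q OR s)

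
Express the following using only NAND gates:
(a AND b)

((a NAND b) NAND (a NAND b))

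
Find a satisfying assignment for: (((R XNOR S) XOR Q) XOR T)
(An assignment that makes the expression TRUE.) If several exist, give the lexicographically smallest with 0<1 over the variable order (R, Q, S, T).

R=0, Q=0, S=0, T=0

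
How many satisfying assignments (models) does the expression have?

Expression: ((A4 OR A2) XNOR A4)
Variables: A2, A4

Satisfying assignments: (0,0), (0,1), (1,1)
Count: 3 out of 4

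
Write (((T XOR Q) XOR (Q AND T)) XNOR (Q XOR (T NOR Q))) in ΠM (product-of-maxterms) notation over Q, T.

ΠM(0, 1) = (Q OR T) AND (Q OR NOT T)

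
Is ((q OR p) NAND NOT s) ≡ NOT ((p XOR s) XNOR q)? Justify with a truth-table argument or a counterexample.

No. Counterexample: with s=0, q=0, p=0, Expression 1 = 1 but Expression 2 = 0.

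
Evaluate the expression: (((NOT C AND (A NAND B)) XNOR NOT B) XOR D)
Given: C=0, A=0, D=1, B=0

Substituting: (((NOT 0 AND (0 NAND 0)) XNOR NOT 0) XOR 1)
= 0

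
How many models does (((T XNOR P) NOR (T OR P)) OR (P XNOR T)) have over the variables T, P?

Satisfying assignments: (0,0), (1,1)
Count: 2 out of 4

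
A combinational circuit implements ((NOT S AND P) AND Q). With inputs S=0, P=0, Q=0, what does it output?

Substituting: ((NOT 0 AND 0) AND 0)
= 0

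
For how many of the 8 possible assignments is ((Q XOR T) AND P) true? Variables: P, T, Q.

Satisfying assignments: (1,0,1), (1,1,0)
Count: 2 out of 8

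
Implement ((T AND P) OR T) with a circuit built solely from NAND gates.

((((T NAND P) NAND (T NAND P)) NAND ((T NAND P) NAND (T NAND P))) NAND (T NAND T))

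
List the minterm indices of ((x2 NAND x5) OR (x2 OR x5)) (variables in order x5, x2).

Σm(0, 1, 2, 3) = (NOT x5 AND NOT x2) OR (NOT x5 AND x2) OR (x5 AND NOT x2) OR (x5 AND x2)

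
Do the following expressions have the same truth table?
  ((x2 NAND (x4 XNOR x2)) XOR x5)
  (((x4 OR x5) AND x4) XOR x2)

No. Counterexample: with x4=0, x2=0, x5=0, Expression 1 = 1 but Expression 2 = 0.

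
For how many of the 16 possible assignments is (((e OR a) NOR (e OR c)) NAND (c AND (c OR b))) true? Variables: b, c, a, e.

Satisfying assignments: (0,0,0,0), (0,0,0,1), (0,0,1,0), (0,0,1,1), (0,1,0,0), (0,1,0,1), (0,1,1,0), (0,1,1,1), (1,0,0,0), (1,0,0,1), (1,0,1,0), (1,0,1,1), (1,1,0,0), (1,1,0,1), (1,1,1,0), (1,1,1,1)
Count: 16 out of 16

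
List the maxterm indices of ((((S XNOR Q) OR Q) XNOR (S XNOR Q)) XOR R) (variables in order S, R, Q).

ΠM(1, 2, 6, 7) = (S OR R OR NOT Q) AND (S OR NOT R OR Q) AND (NOT S OR NOT R OR Q) AND (NOT S OR NOT R OR NOT Q)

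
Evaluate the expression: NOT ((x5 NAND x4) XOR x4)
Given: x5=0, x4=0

Substituting: NOT ((0 NAND 0) XOR 0)
= 0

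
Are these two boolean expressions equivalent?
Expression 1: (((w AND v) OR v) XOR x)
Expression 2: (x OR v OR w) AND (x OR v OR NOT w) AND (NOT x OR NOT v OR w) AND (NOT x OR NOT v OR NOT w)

Yes, they are equivalent — the two output columns agree on all 8 assignments:
x | v | w | Expression 1 | Expression 2
---------------------------------------
0 | 0 | 0 | 0 | 0
0 | 0 | 1 | 0 | 0
0 | 1 | 0 | 1 | 1
0 | 1 | 1 | 1 | 1
1 | 0 | 0 | 1 | 1
1 | 0 | 1 | 1 | 1
1 | 1 | 0 | 0 | 0
1 | 1 | 1 | 0 | 0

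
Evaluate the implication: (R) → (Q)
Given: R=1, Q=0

Antecedent (R) = 1; consequent (Q) = 0.
1 → 0 = 0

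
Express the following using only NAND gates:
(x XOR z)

((x NAND (x NAND z)) NAND (z NAND (x NAND z)))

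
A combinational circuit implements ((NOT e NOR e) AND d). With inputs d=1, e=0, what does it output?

Substituting: ((NOT 0 NOR 0) AND 1)
= 0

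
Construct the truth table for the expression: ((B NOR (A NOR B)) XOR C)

A | C | B | Output
------------------
0 | 0 | 0 | 0
0 | 0 | 1 | 0
0 | 1 | 0 | 1
0 | 1 | 1 | 1
1 | 0 | 0 | 1
1 | 0 | 1 | 0
1 | 1 | 0 | 0
1 | 1 | 1 | 1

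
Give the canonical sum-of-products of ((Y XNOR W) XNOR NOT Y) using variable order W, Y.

Σm(0, 1) = (NOT W AND NOT Y) OR (NOT W AND Y)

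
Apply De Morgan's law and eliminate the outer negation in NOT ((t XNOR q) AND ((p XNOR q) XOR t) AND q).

NOT (t XNOR q) OR NOT ((p XNOR q) XOR t) OR NOT q
De Morgan's: NOT(AND of terms) = OR of negations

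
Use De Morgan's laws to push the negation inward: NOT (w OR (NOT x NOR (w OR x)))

NOT w AND NOT (NOT x NOR (w OR x))
De Morgan's: NOT(OR of terms) = AND of negations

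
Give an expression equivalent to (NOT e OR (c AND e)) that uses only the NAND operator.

(((e NAND e) NAND (e NAND e)) NAND (((c NAND e) NAND (c NAND e)) NAND ((c NAND e) NAND (c NAND e))))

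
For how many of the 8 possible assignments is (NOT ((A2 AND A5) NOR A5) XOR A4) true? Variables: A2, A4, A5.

Satisfying assignments: (0,0,1), (0,1,0), (1,0,1), (1,1,0)
Count: 4 out of 8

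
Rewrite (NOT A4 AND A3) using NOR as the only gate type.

(((A4 NOR A4) NOR (A4 NOR A4)) NOR (A3 NOR A3))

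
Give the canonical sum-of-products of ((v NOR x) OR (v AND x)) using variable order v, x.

Σm(0, 3) = (NOT v AND NOT x) OR (v AND x)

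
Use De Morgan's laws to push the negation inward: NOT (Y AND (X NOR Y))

NOT Y OR NOT (X NOR Y)
De Morgan's: NOT(AND of terms) = OR of negations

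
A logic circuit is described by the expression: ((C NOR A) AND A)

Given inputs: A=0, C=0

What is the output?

Substituting: ((0 NOR 0) AND 0)
= 0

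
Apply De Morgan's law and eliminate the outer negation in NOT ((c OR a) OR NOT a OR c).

NOT (c OR a) AND a AND NOT c
De Morgan's: NOT(OR of terms) = AND of negations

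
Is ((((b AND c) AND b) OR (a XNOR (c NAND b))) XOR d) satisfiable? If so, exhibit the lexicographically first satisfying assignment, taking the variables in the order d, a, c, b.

d=0, a=0, c=1, b=1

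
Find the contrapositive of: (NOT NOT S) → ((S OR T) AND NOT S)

Contrapositive: NOT ((S OR T) AND NOT S) → NOT S
Note: A statement and its contrapositive are logically equivalent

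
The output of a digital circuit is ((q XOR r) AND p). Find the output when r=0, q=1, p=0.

Substituting: ((1 XOR 0) AND 0)
= 0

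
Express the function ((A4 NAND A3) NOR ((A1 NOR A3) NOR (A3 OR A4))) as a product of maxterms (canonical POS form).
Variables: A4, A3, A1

ΠM(0, 1, 2, 3, 4, 5) = (A4 OR A3 OR A1) AND (A4 OR A3 OR NOT A1) AND (A4 OR NOT A3 OR A1) AND (A4 OR NOT A3 OR NOT A1) AND (NOT A4 OR A3 OR A1) AND (NOT A4 OR A3 OR NOT A1)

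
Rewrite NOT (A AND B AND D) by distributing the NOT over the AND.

NOT A OR NOT B OR NOT D
De Morgan's: NOT(AND of terms) = OR of negations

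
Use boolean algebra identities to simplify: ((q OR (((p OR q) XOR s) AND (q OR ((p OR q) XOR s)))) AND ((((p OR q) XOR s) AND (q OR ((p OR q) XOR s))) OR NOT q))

By distribution ((E OR v) AND (E OR NOT v) = E) then absorption (E AND (E OR v) = E):
= ((p OR q) XOR s)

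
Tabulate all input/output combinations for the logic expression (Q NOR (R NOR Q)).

Q | R | Output
--------------
0 | 0 | 0
0 | 1 | 1
1 | 0 | 0
1 | 1 | 0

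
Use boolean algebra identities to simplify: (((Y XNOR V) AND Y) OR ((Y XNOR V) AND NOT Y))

By distribution ((E AND v) OR (E AND NOT v) = E):
= (Y XNOR V)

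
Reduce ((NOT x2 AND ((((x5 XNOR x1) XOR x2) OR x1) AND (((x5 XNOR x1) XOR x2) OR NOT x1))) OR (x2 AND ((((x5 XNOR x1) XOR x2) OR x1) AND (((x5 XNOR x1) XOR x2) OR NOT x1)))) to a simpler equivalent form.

By distribution ((E AND v) OR (E AND NOT v) = E) then distribution ((E OR v) AND (E OR NOT v) = E):
= ((x5 XNOR x1) XOR x2)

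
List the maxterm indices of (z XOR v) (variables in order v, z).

ΠM(0, 3) = (v OR z) AND (NOT v OR NOT z)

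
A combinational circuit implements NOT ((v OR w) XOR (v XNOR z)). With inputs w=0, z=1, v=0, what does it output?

Substituting: NOT ((0 OR 0) XOR (0 XNOR 1))
= 1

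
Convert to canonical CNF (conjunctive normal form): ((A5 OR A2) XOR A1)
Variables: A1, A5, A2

(A1 OR A5 OR A2) AND (NOT A1 OR A5 OR NOT A2) AND (NOT A1 OR NOT A5 OR A2) AND (NOT A1 OR NOT A5 OR NOT A2)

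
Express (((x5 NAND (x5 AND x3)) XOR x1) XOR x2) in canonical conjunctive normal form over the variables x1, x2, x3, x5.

(x1 OR x2 OR NOT x3 OR NOT x5) AND (x1 OR NOT x2 OR x3 OR x5) AND (x1 OR NOT x2 OR x3 OR NOT x5) AND (x1 OR NOT x2 OR NOT x3 OR x5) AND (NOT x1 OR x2 OR x3 OR x5) AND (NOT x1 OR x2 OR x3 OR NOT x5) AND (NOT x1 OR x2 OR NOT x3 OR x5) AND (NOT x1 OR NOT x2 OR NOT x3 OR NOT x5)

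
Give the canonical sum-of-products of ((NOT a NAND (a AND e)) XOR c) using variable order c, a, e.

Σm(0, 1, 2, 3) = (NOT c AND NOT a AND NOT e) OR (NOT c AND NOT a AND e) OR (NOT c AND a AND NOT e) OR (NOT c AND a AND e)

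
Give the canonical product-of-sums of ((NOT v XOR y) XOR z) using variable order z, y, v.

ΠM(1, 2, 4, 7) = (z OR y OR NOT v) AND (z OR NOT y OR v) AND (NOT z OR y OR v) AND (NOT z OR NOT y OR NOT v)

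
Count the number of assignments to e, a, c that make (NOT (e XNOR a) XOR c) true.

Satisfying assignments: (0,0,1), (0,1,0), (1,0,0), (1,1,1)
Count: 4 out of 8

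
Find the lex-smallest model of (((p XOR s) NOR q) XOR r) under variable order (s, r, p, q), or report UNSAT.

s=0, r=0, p=0, q=0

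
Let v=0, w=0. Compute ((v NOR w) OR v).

Substituting: ((0 NOR 0) OR 0)
= 1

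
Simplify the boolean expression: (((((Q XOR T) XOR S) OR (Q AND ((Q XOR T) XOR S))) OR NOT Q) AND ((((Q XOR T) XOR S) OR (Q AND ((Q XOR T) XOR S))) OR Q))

By distribution ((E OR v) AND (E OR NOT v) = E) then absorption (E OR (E AND v) = E):
= ((Q XOR T) XOR S)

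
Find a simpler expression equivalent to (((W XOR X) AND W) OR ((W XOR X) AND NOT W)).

By distribution ((E AND v) OR (E AND NOT v) = E):
= (W XOR X)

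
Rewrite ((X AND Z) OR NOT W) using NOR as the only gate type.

((((X NOR X) NOR (Z NOR Z)) NOR (W NOR W)) NOR (((X NOR X) NOR (Z NOR Z)) NOR (W NOR W)))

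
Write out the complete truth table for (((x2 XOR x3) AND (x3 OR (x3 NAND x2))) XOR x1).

x2 | x3 | x1 | Output
---------------------
0 | 0 | 0 | 0
0 | 0 | 1 | 1
0 | 1 | 0 | 1
0 | 1 | 1 | 0
1 | 0 | 0 | 1
1 | 0 | 1 | 0
1 | 1 | 0 | 0
1 | 1 | 1 | 1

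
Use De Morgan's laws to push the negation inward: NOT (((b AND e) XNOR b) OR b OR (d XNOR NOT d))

NOT ((b AND e) XNOR b) AND NOT b AND NOT (d XNOR NOT d)
De Morgan's: NOT(OR of terms) = AND of negations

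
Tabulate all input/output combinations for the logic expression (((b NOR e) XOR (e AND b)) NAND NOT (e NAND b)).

b | e | Output
--------------
0 | 0 | 1
0 | 1 | 1
1 | 0 | 1
1 | 1 | 0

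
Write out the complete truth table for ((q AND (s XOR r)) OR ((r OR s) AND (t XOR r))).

t | s | r | q | Output
----------------------
0 | 0 | 0 | 0 | 0
0 | 0 | 0 | 1 | 0
0 | 0 | 1 | 0 | 1
0 | 0 | 1 | 1 | 1
0 | 1 | 0 | 0 | 0
0 | 1 | 0 | 1 | 1
0 | 1 | 1 | 0 | 1
0 | 1 | 1 | 1 | 1
1 | 0 | 0 | 0 | 0
1 | 0 | 0 | 1 | 0
1 | 0 | 1 | 0 | 0
1 | 0 | 1 | 1 | 1
1 | 1 | 0 | 0 | 1
1 | 1 | 0 | 1 | 1
1 | 1 | 1 | 0 | 0
1 | 1 | 1 | 1 | 0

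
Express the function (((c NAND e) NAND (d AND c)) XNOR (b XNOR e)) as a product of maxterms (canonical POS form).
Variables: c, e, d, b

ΠM(1, 3, 4, 6, 9, 10, 12, 14) = (c OR e OR d OR NOT b) AND (c OR e OR NOT d OR NOT b) AND (c OR NOT e OR d OR b) AND (c OR NOT e OR NOT d OR b) AND (NOT c OR e OR d OR NOT b) AND (NOT c OR e OR NOT d OR b) AND (NOT c OR NOT e OR d OR b) AND (NOT c OR NOT e OR NOT d OR b)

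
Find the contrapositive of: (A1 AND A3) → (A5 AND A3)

Contrapositive: NOT (A5 AND A3) → NOT (A1 AND A3)
Note: A statement and its contrapositive are logically equivalent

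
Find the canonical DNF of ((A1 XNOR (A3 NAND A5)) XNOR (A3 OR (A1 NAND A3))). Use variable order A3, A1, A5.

(NOT A3 AND A1 AND NOT A5) OR (NOT A3 AND A1 AND A5) OR (A3 AND NOT A1 AND A5) OR (A3 AND A1 AND NOT A5)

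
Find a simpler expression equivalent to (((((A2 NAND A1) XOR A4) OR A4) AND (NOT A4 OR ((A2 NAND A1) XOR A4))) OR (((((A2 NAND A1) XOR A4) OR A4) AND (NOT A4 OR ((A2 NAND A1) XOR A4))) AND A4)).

By absorption (E OR (E AND v) = E) then distribution ((E OR v) AND (E OR NOT v) = E):
= ((A2 NAND A1) XOR A4)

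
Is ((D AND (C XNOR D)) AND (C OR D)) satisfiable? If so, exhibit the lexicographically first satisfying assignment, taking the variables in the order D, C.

D=1, C=1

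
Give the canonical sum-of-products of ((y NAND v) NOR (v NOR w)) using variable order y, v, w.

Σm(6, 7) = (y AND v AND NOT w) OR (y AND v AND w)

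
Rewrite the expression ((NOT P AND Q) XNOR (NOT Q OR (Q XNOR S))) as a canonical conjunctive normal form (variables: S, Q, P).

(S OR Q OR P) AND (S OR Q OR NOT P) AND (S OR NOT Q OR P) AND (NOT S OR Q OR P) AND (NOT S OR Q OR NOT P) AND (NOT S OR NOT Q OR NOT P)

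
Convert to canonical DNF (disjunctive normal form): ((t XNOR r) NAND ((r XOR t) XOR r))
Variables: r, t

(NOT r AND NOT t) OR (NOT r AND t) OR (r AND NOT t)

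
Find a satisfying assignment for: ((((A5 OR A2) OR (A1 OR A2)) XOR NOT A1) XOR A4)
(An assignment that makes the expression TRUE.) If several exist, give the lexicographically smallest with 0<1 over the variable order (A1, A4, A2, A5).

A1=0, A4=0, A2=0, A5=0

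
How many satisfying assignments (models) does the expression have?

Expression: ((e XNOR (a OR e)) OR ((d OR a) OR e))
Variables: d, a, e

Satisfying assignments: (0,0,0), (0,0,1), (0,1,0), (0,1,1), (1,0,0), (1,0,1), (1,1,0), (1,1,1)
Count: 8 out of 8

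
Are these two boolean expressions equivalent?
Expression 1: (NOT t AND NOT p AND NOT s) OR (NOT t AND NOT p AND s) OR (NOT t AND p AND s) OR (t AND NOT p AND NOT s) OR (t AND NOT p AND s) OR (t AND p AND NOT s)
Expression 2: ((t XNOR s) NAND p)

Yes, they are equivalent — the two output columns agree on all 8 assignments:
t | p | s | Expression 1 | Expression 2
---------------------------------------
0 | 0 | 0 | 1 | 1
0 | 0 | 1 | 1 | 1
0 | 1 | 0 | 0 | 0
0 | 1 | 1 | 1 | 1
1 | 0 | 0 | 1 | 1
1 | 0 | 1 | 1 | 1
1 | 1 | 0 | 1 | 1
1 | 1 | 1 | 0 | 0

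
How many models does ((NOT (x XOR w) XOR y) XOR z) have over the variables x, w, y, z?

Satisfying assignments: (0,0,0,0), (0,0,1,1), (0,1,0,1), (0,1,1,0), (1,0,0,1), (1,0,1,0), (1,1,0,0), (1,1,1,1)
Count: 8 out of 16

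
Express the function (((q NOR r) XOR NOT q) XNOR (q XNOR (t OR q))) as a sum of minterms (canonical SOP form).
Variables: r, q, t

Σm(1, 4) = (NOT r AND NOT q AND t) OR (r AND NOT q AND NOT t)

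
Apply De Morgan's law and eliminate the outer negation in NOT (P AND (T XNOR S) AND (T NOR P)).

NOT P OR NOT (T XNOR S) OR NOT (T NOR P)
De Morgan's: NOT(AND of terms) = OR of negations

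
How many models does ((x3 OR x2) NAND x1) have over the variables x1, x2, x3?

Satisfying assignments: (0,0,0), (0,0,1), (0,1,0), (0,1,1), (1,0,0)
Count: 5 out of 8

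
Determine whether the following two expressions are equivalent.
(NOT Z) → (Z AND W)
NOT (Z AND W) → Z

Yes, Contrapositive is always equivalent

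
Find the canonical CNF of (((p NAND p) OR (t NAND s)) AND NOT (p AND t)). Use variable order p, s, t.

(NOT p OR s OR NOT t) AND (NOT p OR NOT s OR NOT t)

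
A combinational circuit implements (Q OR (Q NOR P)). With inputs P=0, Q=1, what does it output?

Substituting: (1 OR (1 NOR 0))
= 1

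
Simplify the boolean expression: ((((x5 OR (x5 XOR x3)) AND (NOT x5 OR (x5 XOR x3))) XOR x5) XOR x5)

By XOR self-cancellation ((E XOR v) XOR v = E) then distribution ((E OR v) AND (E OR NOT v) = E):
= (x5 XOR x3)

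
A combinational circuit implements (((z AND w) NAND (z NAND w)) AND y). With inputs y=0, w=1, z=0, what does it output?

Substituting: (((0 AND 1) NAND (0 NAND 1)) AND 0)
= 0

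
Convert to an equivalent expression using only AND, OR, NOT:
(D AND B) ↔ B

((D AND B) AND B) OR (NOT (D AND B) AND NOT B)
(Biconditional = both true or both false)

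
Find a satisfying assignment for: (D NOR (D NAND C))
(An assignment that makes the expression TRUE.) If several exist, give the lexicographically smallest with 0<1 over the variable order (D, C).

UNSATISFIABLE - no assignment makes this expression true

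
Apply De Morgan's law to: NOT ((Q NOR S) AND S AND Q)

NOT (Q NOR S) OR NOT S OR NOT Q
De Morgan's: NOT(AND of terms) = OR of negations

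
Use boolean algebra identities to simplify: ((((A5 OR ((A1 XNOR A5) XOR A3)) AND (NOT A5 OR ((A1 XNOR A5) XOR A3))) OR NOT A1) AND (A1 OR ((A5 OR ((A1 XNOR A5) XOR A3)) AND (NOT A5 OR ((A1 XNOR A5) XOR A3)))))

By distribution ((E OR v) AND (E OR NOT v) = E) then distribution ((E OR v) AND (E OR NOT v) = E):
= ((A1 XNOR A5) XOR A3)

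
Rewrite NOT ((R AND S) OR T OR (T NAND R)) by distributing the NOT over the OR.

NOT (R AND S) AND NOT T AND NOT (T NAND R)
De Morgan's: NOT(OR of terms) = AND of negations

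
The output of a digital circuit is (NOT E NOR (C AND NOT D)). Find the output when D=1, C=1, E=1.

Substituting: (NOT 1 NOR (1 AND NOT 1))
= 1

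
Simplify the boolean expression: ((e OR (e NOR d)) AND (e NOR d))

By absorption (E AND (E OR v) = E):
= (e NOR d)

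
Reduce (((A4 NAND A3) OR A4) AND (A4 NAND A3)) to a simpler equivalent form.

By absorption (E AND (E OR v) = E):
= (A4 NAND A3)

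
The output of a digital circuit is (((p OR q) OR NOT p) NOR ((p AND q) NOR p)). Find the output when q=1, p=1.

Substituting: (((1 OR 1) OR NOT 1) NOR ((1 AND 1) NOR 1))
= 0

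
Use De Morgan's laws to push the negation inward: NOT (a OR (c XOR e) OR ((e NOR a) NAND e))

NOT a AND NOT (c XOR e) AND NOT ((e NOR a) NAND e)
De Morgan's: NOT(OR of terms) = AND of negations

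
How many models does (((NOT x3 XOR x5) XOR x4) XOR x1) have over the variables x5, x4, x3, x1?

Satisfying assignments: (0,0,0,0), (0,0,1,1), (0,1,0,1), (0,1,1,0), (1,0,0,1), (1,0,1,0), (1,1,0,0), (1,1,1,1)
Count: 8 out of 16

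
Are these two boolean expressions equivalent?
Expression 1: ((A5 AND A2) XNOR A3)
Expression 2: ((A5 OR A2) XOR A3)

No. Counterexample: with A5=0, A2=0, A3=0, Expression 1 = 1 but Expression 2 = 0.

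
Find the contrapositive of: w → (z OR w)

Contrapositive: NOT (z OR w) → NOT w
Note: A statement and its contrapositive are logically equivalent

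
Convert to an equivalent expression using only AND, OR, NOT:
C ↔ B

(C AND B) OR (NOT C AND NOT B)
(Biconditional = both true or both false)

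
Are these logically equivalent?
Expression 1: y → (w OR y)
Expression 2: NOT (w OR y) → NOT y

Yes, Contrapositive is always equivalent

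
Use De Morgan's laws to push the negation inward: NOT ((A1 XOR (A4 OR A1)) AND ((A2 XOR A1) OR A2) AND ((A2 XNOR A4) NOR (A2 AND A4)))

NOT (A1 XOR (A4 OR A1)) OR NOT ((A2 XOR A1) OR A2) OR NOT ((A2 XNOR A4) NOR (A2 AND A4))
De Morgan's: NOT(AND of terms) = OR of negations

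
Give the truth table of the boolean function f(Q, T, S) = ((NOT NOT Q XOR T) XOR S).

Q | T | S | Output
------------------
0 | 0 | 0 | 0
0 | 0 | 1 | 1
0 | 1 | 0 | 1
0 | 1 | 1 | 0
1 | 0 | 0 | 1
1 | 0 | 1 | 0
1 | 1 | 0 | 0
1 | 1 | 1 | 1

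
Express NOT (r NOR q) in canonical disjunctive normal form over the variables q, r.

(NOT q AND r) OR (q AND NOT r) OR (q AND r)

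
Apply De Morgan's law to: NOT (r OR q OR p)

NOT r AND NOT q AND NOT p
De Morgan's: NOT(OR of terms) = AND of negations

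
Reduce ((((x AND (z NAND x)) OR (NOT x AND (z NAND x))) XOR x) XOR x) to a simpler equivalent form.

By XOR self-cancellation ((E XOR v) XOR v = E) then distribution ((E AND v) OR (E AND NOT v) = E):
= (z NAND x)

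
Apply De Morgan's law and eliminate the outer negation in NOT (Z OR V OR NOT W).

NOT Z AND NOT V AND W
De Morgan's: NOT(OR of terms) = AND of negations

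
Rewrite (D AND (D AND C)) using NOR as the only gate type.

((D NOR D) NOR (((D NOR D) NOR (C NOR C)) NOR ((D NOR D) NOR (C NOR C))))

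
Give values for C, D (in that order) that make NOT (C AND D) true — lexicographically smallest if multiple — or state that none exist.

C=0, D=0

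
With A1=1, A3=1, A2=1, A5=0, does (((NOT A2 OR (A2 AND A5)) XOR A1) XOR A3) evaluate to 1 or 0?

Substituting: (((NOT 1 OR (1 AND 0)) XOR 1) XOR 1)
= 0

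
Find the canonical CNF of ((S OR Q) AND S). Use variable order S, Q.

(S OR Q) AND (S OR NOT Q)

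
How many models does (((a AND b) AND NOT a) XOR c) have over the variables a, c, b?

Satisfying assignments: (0,1,0), (0,1,1), (1,1,0), (1,1,1)
Count: 4 out of 8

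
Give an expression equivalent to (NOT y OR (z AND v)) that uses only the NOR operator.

(((y NOR y) NOR ((z NOR z) NOR (v NOR v))) NOR ((y NOR y) NOR ((z NOR z) NOR (v NOR v))))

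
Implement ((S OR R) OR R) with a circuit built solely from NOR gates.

((((S NOR R) NOR (S NOR R)) NOR R) NOR (((S NOR R) NOR (S NOR R)) NOR R))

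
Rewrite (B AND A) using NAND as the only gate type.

((B NAND A) NAND (B NAND A))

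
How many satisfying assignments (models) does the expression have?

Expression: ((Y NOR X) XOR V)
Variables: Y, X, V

Satisfying assignments: (0,0,0), (0,1,1), (1,0,1), (1,1,1)
Count: 4 out of 8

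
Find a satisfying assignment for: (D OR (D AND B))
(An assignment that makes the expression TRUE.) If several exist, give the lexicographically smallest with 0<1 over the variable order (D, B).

D=1, B=0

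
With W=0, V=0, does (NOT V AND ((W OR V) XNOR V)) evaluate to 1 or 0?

Substituting: (NOT 0 AND ((0 OR 0) XNOR 0))
= 1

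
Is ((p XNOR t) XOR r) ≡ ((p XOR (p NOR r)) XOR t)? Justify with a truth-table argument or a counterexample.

No. Counterexample: with r=0, t=0, p=1, Expression 1 = 0 but Expression 2 = 1.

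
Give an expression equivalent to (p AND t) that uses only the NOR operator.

((p NOR p) NOR (t NOR t))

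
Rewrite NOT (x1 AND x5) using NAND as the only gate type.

(((x1 NAND x5) NAND (x1 NAND x5)) NAND ((x1 NAND x5) NAND (x1 NAND x5)))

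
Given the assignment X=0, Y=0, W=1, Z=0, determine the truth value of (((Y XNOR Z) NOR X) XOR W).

Substituting: (((0 XNOR 0) NOR 0) XOR 1)
= 1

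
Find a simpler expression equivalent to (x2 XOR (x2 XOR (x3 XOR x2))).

By XOR self-cancellation ((E XOR v) XOR v = E):
= (x3 XOR x2)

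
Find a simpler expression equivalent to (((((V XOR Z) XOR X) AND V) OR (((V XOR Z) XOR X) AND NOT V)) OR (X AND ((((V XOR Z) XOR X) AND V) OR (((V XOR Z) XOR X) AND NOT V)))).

By absorption (E OR (E AND v) = E) then distribution ((E AND v) OR (E AND NOT v) = E):
= ((V XOR Z) XOR X)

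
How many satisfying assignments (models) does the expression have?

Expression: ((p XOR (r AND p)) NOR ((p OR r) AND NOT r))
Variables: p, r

Satisfying assignments: (0,0), (0,1), (1,1)
Count: 3 out of 4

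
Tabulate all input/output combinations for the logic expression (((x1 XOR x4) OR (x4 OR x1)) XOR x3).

x1 | x4 | x3 | Output
---------------------
0 | 0 | 0 | 0
0 | 0 | 1 | 1
0 | 1 | 0 | 1
0 | 1 | 1 | 0
1 | 0 | 0 | 1
1 | 0 | 1 | 0
1 | 1 | 0 | 1
1 | 1 | 1 | 0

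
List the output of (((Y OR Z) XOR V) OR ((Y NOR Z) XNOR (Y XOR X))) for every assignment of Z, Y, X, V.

Z | Y | X | V | Output
----------------------
0 | 0 | 0 | 0 | 0
0 | 0 | 0 | 1 | 1
0 | 0 | 1 | 0 | 1
0 | 0 | 1 | 1 | 1
0 | 1 | 0 | 0 | 1
0 | 1 | 0 | 1 | 0
0 | 1 | 1 | 0 | 1
0 | 1 | 1 | 1 | 1
1 | 0 | 0 | 0 | 1
1 | 0 | 0 | 1 | 1
1 | 0 | 1 | 0 | 1
1 | 0 | 1 | 1 | 0
1 | 1 | 0 | 0 | 1
1 | 1 | 0 | 1 | 0
1 | 1 | 1 | 0 | 1
1 | 1 | 1 | 1 | 1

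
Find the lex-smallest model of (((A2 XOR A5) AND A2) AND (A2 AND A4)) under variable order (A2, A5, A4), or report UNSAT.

A2=1, A5=0, A4=1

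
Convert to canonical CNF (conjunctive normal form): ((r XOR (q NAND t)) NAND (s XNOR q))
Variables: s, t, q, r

(s OR t OR q OR r) AND (s OR NOT t OR q OR r) AND (NOT s OR t OR NOT q OR r) AND (NOT s OR NOT t OR NOT q OR NOT r)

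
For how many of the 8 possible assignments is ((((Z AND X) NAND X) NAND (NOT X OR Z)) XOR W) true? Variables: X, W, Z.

Satisfying assignments: (0,1,0), (0,1,1), (1,0,0), (1,0,1)
Count: 4 out of 8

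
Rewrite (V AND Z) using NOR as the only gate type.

((V NOR V) NOR (Z NOR Z))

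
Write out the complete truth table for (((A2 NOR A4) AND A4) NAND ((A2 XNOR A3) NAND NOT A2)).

A3 | A4 | A2 | Output
---------------------
0 | 0 | 0 | 1
0 | 0 | 1 | 1
0 | 1 | 0 | 1
0 | 1 | 1 | 1
1 | 0 | 0 | 1
1 | 0 | 1 | 1
1 | 1 | 0 | 1
1 | 1 | 1 | 1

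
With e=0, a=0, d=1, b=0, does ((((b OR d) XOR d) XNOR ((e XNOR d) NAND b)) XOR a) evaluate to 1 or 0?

Substituting: ((((0 OR 1) XOR 1) XNOR ((0 XNOR 1) NAND 0)) XOR 0)
= 0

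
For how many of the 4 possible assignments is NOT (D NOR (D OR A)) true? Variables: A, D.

Satisfying assignments: (0,1), (1,0), (1,1)
Count: 3 out of 4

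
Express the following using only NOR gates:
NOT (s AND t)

(((s NOR s) NOR (t NOR t)) NOR ((s NOR s) NOR (t NOR t)))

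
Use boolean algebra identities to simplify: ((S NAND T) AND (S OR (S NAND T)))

By absorption (E AND (E OR v) = E):
= (S NAND T)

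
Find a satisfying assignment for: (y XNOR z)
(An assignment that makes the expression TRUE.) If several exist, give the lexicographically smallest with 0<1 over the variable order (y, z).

y=0, z=0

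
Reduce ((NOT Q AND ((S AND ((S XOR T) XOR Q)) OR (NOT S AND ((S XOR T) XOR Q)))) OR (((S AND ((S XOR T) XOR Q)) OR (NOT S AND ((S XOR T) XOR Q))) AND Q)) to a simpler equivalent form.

By distribution ((E AND v) OR (E AND NOT v) = E) then distribution ((E AND v) OR (E AND NOT v) = E):
= ((S XOR T) XOR Q)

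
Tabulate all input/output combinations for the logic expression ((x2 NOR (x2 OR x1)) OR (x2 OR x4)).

x4 | x1 | x2 | Output
---------------------
0 | 0 | 0 | 1
0 | 0 | 1 | 1
0 | 1 | 0 | 0
0 | 1 | 1 | 1
1 | 0 | 0 | 1
1 | 0 | 1 | 1
1 | 1 | 0 | 1
1 | 1 | 1 | 1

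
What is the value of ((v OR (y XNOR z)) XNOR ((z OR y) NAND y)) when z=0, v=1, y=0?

Substituting: ((1 OR (0 XNOR 0)) XNOR ((0 OR 0) NAND 0))
= 1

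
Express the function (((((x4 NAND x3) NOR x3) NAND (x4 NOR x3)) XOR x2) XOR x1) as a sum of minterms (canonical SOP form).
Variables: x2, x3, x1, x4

Σm(0, 1, 4, 5, 10, 11, 14, 15) = (NOT x2 AND NOT x3 AND NOT x1 AND NOT x4) OR (NOT x2 AND NOT x3 AND NOT x1 AND x4) OR (NOT x2 AND x3 AND NOT x1 AND NOT x4) OR (NOT x2 AND x3 AND NOT x1 AND x4) OR (x2 AND NOT x3 AND x1 AND NOT x4) OR (x2 AND NOT x3 AND x1 AND x4) OR (x2 AND x3 AND x1 AND NOT x4) OR (x2 AND x3 AND x1 AND x4)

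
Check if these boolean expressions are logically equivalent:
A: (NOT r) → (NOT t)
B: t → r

Yes, Contrapositive is always equivalent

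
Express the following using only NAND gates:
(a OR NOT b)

((a NAND a) NAND ((b NAND b) NAND (b NAND b)))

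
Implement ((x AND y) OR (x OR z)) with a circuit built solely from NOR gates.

((((x NOR x) NOR (y NOR y)) NOR ((x NOR z) NOR (x NOR z))) NOR (((x NOR x) NOR (y NOR y)) NOR ((x NOR z) NOR (x NOR z))))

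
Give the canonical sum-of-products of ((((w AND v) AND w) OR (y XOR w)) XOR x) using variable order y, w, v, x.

Σm(1, 3, 4, 6, 8, 10, 13, 14) = (NOT y AND NOT w AND NOT v AND x) OR (NOT y AND NOT w AND v AND x) OR (NOT y AND w AND NOT v AND NOT x) OR (NOT y AND w AND v AND NOT x) OR (y AND NOT w AND NOT v AND NOT x) OR (y AND NOT w AND v AND NOT x) OR (y AND w AND NOT v AND x) OR (y AND w AND v AND NOT x)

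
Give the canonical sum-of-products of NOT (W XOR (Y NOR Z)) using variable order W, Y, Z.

Σm(1, 2, 3, 4) = (NOT W AND NOT Y AND Z) OR (NOT W AND Y AND NOT Z) OR (NOT W AND Y AND Z) OR (W AND NOT Y AND NOT Z)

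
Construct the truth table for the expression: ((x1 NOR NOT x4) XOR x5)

x5 | x1 | x4 | Output
---------------------
0 | 0 | 0 | 0
0 | 0 | 1 | 1
0 | 1 | 0 | 0
0 | 1 | 1 | 0
1 | 0 | 0 | 1
1 | 0 | 1 | 0
1 | 1 | 0 | 1
1 | 1 | 1 | 1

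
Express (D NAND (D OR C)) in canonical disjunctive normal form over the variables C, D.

(NOT C AND NOT D) OR (C AND NOT D)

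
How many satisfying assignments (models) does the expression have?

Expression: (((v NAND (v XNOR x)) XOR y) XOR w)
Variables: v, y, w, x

Satisfying assignments: (0,0,0,0), (0,0,0,1), (0,1,1,0), (0,1,1,1), (1,0,0,0), (1,0,1,1), (1,1,0,1), (1,1,1,0)
Count: 8 out of 16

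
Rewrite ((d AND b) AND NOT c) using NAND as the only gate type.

((((d NAND b) NAND (d NAND b)) NAND (c NAND c)) NAND (((d NAND b) NAND (d NAND b)) NAND (c NAND c)))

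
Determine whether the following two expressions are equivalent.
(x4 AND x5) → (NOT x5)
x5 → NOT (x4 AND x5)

Yes, Contrapositive is always equivalent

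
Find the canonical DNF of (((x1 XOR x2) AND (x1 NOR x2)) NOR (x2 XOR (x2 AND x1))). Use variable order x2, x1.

(NOT x2 AND NOT x1) OR (NOT x2 AND x1) OR (x2 AND x1)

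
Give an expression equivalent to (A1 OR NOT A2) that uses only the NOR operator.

((A1 NOR (A2 NOR A2)) NOR (A1 NOR (A2 NOR A2)))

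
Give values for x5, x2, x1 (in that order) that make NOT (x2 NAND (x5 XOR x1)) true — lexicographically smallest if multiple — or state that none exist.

x5=0, x2=1, x1=1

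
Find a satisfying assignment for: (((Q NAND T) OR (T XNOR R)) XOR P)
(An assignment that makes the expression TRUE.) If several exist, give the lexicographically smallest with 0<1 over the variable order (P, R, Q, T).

P=0, R=0, Q=0, T=0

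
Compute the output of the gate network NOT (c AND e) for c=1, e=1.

Substituting: NOT (1 AND 1)
= 0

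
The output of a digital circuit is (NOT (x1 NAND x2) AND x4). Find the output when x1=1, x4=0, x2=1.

Substituting: (NOT (1 NAND 1) AND 0)
= 0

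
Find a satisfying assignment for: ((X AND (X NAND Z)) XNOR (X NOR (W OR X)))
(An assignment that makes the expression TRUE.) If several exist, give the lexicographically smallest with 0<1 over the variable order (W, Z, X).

W=0, Z=1, X=1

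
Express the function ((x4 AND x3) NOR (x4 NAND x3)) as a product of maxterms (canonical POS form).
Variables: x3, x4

ΠM(0, 1, 2, 3) = (x3 OR x4) AND (x3 OR NOT x4) AND (NOT x3 OR x4) AND (NOT x3 OR NOT x4)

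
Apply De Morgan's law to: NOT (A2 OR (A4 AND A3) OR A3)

NOT A2 AND NOT (A4 AND A3) AND NOT A3
De Morgan's: NOT(OR of terms) = AND of negations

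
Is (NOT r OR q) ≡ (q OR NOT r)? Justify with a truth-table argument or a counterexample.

Yes, they are equivalent — the two output columns agree on all 4 assignments:
r | q | Expression 1 | Expression 2
-----------------------------------
0 | 0 | 1 | 1
0 | 1 | 1 | 1
1 | 0 | 0 | 0
1 | 1 | 1 | 1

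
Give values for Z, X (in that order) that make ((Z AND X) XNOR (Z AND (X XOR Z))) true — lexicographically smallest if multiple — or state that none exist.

Z=0, X=0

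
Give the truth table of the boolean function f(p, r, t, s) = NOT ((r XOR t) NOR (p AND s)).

p | r | t | s | Output
----------------------
0 | 0 | 0 | 0 | 0
0 | 0 | 0 | 1 | 0
0 | 0 | 1 | 0 | 1
0 | 0 | 1 | 1 | 1
0 | 1 | 0 | 0 | 1
0 | 1 | 0 | 1 | 1
0 | 1 | 1 | 0 | 0
0 | 1 | 1 | 1 | 0
1 | 0 | 0 | 0 | 0
1 | 0 | 0 | 1 | 1
1 | 0 | 1 | 0 | 1
1 | 0 | 1 | 1 | 1
1 | 1 | 0 | 0 | 1
1 | 1 | 0 | 1 | 1
1 | 1 | 1 | 0 | 0
1 | 1 | 1 | 1 | 1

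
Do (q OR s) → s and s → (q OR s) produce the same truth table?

No, Converse is not equivalent to original (counterexample: s=0, q=1)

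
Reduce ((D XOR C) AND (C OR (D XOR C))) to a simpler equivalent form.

By absorption (E AND (E OR v) = E):
= (D XOR C)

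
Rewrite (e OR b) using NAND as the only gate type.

((e NAND e) NAND (b NAND b))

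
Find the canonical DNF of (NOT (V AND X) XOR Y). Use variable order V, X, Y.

(NOT V AND NOT X AND NOT Y) OR (NOT V AND X AND NOT Y) OR (V AND NOT X AND NOT Y) OR (V AND X AND Y)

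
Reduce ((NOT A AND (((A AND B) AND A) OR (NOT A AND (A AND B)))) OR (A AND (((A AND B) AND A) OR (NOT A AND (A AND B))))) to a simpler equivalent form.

By distribution ((E AND v) OR (E AND NOT v) = E) then distribution ((E AND v) OR (E AND NOT v) = E):
= (A AND B)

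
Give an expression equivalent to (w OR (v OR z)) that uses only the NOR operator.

((w NOR ((v NOR z) NOR (v NOR z))) NOR (w NOR ((v NOR z) NOR (v NOR z))))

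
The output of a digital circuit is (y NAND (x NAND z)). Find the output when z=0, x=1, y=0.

Substituting: (0 NAND (1 NAND 0))
= 1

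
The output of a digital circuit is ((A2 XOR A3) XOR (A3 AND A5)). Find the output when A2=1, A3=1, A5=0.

Substituting: ((1 XOR 1) XOR (1 AND 0))
= 0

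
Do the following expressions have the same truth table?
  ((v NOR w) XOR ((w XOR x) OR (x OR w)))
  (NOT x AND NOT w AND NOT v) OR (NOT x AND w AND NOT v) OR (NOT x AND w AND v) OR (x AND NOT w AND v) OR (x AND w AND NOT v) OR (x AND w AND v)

Yes, they are equivalent — the two output columns agree on all 8 assignments:
x | w | v | Expression 1 | Expression 2
---------------------------------------
0 | 0 | 0 | 1 | 1
0 | 0 | 1 | 0 | 0
0 | 1 | 0 | 1 | 1
0 | 1 | 1 | 1 | 1
1 | 0 | 0 | 0 | 0
1 | 0 | 1 | 1 | 1
1 | 1 | 0 | 1 | 1
1 | 1 | 1 | 1 | 1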